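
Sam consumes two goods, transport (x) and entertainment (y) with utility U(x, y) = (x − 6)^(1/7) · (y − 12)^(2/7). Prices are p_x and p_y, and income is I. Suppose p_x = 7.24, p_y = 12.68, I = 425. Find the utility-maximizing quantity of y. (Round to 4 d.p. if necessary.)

This is Cobb-Douglas in (x−6, y−12): tangency gives 1/7·p_y·(y−12) = 2/7·p_x·(x−6).
Substituting into the budget: x* = 6 + 1/3·(I − 6·p_x − 12·p_y)/p_x, and y* = 12 + 2/3·(…)/p_y.
Discretionary income = 425 − 6·7.24 − 12·12.68 = 229.4; y* = 12 + 2/3·229.4/12.68 = 24.061.

y* = 24.061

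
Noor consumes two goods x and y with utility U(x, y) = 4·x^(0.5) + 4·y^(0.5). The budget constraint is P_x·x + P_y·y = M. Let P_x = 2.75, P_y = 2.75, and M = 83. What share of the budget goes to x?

share on x = 0.5

From the CES first-order condition, (y/x)^(0.5) = P_x/P_y.
Solve for the ratio: y/x = [P_x/P_y]^(2).
With the ratio pinned down, the budget gives x* = M/(P_x + P_y·(y/x)) and y* = (y/x)·x*.
Numerically y/x = 1, so x* = 83/(2.75 + 2.75·1) = 15.0909 and y* = 1·15.0909 = 15.0909.
Expenditure on x: 2.75·15.0909 = 41.5; share = 0.5.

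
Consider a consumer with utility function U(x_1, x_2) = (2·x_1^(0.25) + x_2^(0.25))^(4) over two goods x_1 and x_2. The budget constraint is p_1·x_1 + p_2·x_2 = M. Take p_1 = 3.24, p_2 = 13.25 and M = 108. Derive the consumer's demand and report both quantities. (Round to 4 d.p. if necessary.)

MU_x_1 ∝ 2·x_1^(-0.75), MU_x_2 ∝ x_2^(-0.75), so MRS = 2·(x_2/x_1)^(0.75) = p_1/p_2.
Solve for the ratio: x_2/x_1 = [(1/2)·p_1/p_2]^(4/3).
Substitute x_2 = (x_2/x_1)·x_1 into the budget: x_1* = M/(p_1 + p_2·(x_2/x_1)).
Numerically x_2/x_1 = 0.060683, so x_1* = 108/(3.24 + 13.25·0.060683) = 26.7059 and x_2* = 0.060683·26.7059 = 1.6206.

x_1* = 26.7059, x_2* = 1.6206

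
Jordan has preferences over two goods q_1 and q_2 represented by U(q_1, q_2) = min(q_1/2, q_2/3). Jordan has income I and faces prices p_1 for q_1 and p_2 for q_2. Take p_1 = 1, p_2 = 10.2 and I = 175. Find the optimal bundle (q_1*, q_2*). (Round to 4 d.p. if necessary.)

With perfect complements, no substitution: consume in ratio q_1:q_2 = 2:3.
Budget: p_1·q_1 + p_2·(3/2)·q_1 = I, so (2·p_1 + 3·p_2)·q_1 = 2·I.
Demand: q_1*(p_1,p_2,I) = 2·I/(2·p_1 + 3·p_2), q_2* = 3·I/(2·p_1 + 3·p_2).
Here 2·1 + 3·10.2 = 32.6, giving q_1* = 10.7362 and q_2* = 16.1043.

q_1* = 10.7362, q_2* = 16.1043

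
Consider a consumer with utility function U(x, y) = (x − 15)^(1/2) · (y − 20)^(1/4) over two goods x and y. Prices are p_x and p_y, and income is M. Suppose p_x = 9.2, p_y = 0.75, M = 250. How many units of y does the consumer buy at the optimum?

Discretionary income = 250 − 15·9.2 − 20·0.75 = 97; y* = 20 + 1/3·97/0.75 = 63.1111.

y* = 63.1111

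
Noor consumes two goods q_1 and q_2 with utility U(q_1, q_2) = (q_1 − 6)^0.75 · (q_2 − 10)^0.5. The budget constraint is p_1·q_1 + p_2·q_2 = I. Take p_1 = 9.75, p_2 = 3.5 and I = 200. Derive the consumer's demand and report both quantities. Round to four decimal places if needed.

q_1* = 12.5538, q_2* = 22.1714

MRS = (3/2)·(q_2−10)/(q_1−6). Tangency with p_1/p_2 gives q_2−10 = (2/3)·(p_1/p_2)·(q_1−6).
Substituting into the budget: q_1* = 6 + 0.6·(I − 6·p_1 − 10·p_2)/p_1, and q_2* = 10 + 0.4·(…)/p_2.
Discretionary income = 200 − 6·9.75 − 10·3.5 = 106.5; q_1* = 6 + 0.6·106.5/9.75 = 12.5538; q_2* = 10 + 0.4·106.5/3.5 = 22.1714.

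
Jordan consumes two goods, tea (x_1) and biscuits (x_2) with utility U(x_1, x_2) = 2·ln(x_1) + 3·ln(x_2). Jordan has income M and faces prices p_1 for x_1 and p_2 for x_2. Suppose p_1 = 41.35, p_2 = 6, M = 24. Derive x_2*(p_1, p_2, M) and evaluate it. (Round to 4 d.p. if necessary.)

MU_x_1/MU_x_2 = (2·x_2)/(3·x_1); tangency sets this equal to p_1/p_2.
Rearranging, p_2·x_2 = (3/2)·p_1·x_1. Substituting into the budget gives p_1·x_1·(1 + (3/2)) = M.
Demand: x_1*(p_1,p_2,M) = 0.4·M/p_1 and x_2* = 0.6·M/p_2.
At p_1=41.35, p_2=6, M=24: x_2* = 0.6·24/6 = 2.4.

x_2* = 2.4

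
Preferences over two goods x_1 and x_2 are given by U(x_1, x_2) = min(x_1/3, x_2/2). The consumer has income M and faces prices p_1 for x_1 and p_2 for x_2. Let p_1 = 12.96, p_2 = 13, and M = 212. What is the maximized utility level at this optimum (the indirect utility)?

V = 3.2676

With perfect complements, no substitution: consume in ratio x_1:x_2 = 3:2.
Budget: p_1·x_1 + p_2·(2/3)·x_1 = M, so (3·p_1 + 2·p_2)·x_1 = 3·M.
Demand: x_1*(p_1,p_2,M) = 3·M/(3·p_1 + 2·p_2), x_2* = 2·M/(3·p_1 + 2·p_2).
Here 3·12.96 + 2·13 = 64.88, giving x_1* = 9.8027 and x_2* = 6.5351.
Utility at the optimum: U(9.8027, 6.5351) = 3.2676.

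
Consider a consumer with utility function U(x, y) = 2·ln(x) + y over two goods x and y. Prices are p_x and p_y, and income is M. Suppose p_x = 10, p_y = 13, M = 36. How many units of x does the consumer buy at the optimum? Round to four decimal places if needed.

MU_x = 2/x, MU_y = 1. Tangency: 2/x = p_x/p_y.
So x*(p_x,p_y) = 2·p_y/p_x, independent of income; and y* = (M − 2·p_y)/p_y.
At the given prices: x* = 2·13/10 = 2.6.

x* = 2.6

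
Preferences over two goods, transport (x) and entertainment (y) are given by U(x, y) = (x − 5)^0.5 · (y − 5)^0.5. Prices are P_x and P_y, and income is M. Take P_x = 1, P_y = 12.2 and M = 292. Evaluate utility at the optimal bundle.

V = 32.3518

This is Cobb-Douglas in (x−5, y−5): tangency gives 0.5·P_y·(y−5) = 0.5·P_x·(x−5).
After buying the subsistence bundle (5, 5), a share 0.5 of the remaining income goes to x: x* = 5 + 0.5·(M − 5P_x − 5P_y)/P_x.
Discretionary income = 292 − 5·1 − 5·12.2 = 226; x* = 5 + 0.5·226/1 = 118; y* = 5 + 0.5·226/12.2 = 14.2623.
Utility at the optimum: U(118, 14.2623) = 32.3518.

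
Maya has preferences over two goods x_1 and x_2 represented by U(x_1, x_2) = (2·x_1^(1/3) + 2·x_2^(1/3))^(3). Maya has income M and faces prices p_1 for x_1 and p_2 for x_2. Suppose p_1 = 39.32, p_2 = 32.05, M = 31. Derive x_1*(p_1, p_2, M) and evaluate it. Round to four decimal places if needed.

x_1* = 0.3741

MRS = MU_x_1/MU_x_2 = (x_2/x_1)^(2/3). Set equal to p_1/p_2.
Solve for the ratio: x_2/x_1 = [p_1/p_2]^(1.5).
Substitute x_2 = (x_2/x_1)·x_1 into the budget: x_1* = M/(p_1 + p_2·(x_2/x_1)).
Numerically x_2/x_1 = 1.358871, so x_1* = 31/(39.32 + 32.05·1.358871) = 0.3741.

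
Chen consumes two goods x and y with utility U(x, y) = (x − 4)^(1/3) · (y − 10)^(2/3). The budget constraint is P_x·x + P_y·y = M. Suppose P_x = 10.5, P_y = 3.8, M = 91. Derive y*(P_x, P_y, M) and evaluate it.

y* = 11.9298

MRS = (1/2)·(y−10)/(x−4). Tangency with P_x/P_y gives y−10 = 2·(P_x/P_y)·(x−4).
Substituting into the budget: x* = 4 + 1/3·(M − 4·P_x − 10·P_y)/P_x, and y* = 10 + 2/3·(…)/P_y.
Discretionary income = 91 − 4·10.5 − 10·3.8 = 11; y* = 10 + 2/3·11/3.8 = 11.9298.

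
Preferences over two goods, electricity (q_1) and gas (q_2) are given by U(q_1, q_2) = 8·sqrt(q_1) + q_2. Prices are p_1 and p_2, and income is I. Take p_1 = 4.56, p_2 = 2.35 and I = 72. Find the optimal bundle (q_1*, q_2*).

MU_q_1 = 4/√q_1, MU_q_2 = 1. Tangency: 4/√q_1 = p_1/p_2.
Thus q_1* = (4·p_2/p_1)² — independent of I — with the rest of income spent on q_2.
Plugging in: q_1* = (4·2.35/4.56)² = 4.2494, q_2* = 22.3927.

q_1* = 4.2494, q_2* = 22.3927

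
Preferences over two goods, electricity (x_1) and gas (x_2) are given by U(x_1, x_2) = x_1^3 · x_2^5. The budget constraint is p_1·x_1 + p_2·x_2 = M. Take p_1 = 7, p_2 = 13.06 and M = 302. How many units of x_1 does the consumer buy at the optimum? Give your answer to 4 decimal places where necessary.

MU_x_1/MU_x_2 = (3·x_2)/(5·x_1); tangency sets this equal to p_1/p_2.
So 3·p_2·x_2 = 5·p_1·x_1; combined with the budget, a share 0.375 of income goes to x_1.
Demand: x_1*(p_1,p_2,M) = 0.375·M/p_1 and x_2* = 0.625·M/p_2.
At p_1=7, p_2=13.06, M=302: x_1* = 0.375·302/7 = 16.1786.

x_1* = 16.1786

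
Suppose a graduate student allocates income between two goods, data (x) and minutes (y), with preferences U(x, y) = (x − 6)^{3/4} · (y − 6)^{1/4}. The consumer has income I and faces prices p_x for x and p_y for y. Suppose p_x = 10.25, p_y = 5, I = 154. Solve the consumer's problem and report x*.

x* = 10.5732

MRS = 3·(y−6)/(x−6). Tangency with p_x/p_y gives y−6 = (1/3)·(p_x/p_y)·(x−6).
Substituting into the budget: x* = 6 + 0.75·(I − 6·p_x − 6·p_y)/p_x, and y* = 6 + 0.25·(…)/p_y.
Discretionary income = 154 − 6·10.25 − 6·5 = 62.5; x* = 6 + 0.75·62.5/10.25 = 10.5732.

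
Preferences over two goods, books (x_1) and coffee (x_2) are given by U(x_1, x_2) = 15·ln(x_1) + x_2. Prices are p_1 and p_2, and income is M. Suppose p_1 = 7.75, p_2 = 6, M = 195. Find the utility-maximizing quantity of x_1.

At the given prices: x_1* = 15·6/7.75 = 11.6129.

x_1* = 11.6129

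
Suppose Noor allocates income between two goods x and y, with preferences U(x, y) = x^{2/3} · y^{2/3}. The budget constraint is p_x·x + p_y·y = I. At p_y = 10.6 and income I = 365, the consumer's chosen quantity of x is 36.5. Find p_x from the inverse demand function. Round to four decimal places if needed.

MU_x/MU_y = (2/3·y)/(2/3·x); tangency sets this equal to p_x/p_y.
So 2/3·p_y·y = 2/3·p_x·x; combined with the budget, a share 0.5 of income goes to x.
Demand: x*(p_x,p_y,I) = 0.5·I/p_x and y* = 0.5·I/p_y.
Set x* = 36.5 in the demand function and solve for p_x: p_x = 5.

p_x = 5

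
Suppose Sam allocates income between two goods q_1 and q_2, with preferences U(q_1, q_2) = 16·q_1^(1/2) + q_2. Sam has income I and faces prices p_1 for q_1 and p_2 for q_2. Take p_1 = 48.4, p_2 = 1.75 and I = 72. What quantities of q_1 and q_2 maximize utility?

q_1* = 0.0837, q_2* = 38.8288

MU_q_1 = 8/√q_1, MU_q_2 = 1. Tangency: 8/√q_1 = p_1/p_2.
Solve: √q_1 = 8·p_2/p_1, so q_1*(p_1,p_2) = (8·p_2/p_1)², and q_2* = (I − p_1·q_1*)/p_2.
Plugging in: q_1* = (8·1.75/48.4)² = 0.0837, q_2* = 38.8288.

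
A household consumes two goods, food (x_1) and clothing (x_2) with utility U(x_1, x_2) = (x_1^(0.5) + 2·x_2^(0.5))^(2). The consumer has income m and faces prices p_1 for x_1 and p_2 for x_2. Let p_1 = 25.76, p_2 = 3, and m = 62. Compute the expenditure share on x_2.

MU_x_1 ∝ x_1^(-0.5), MU_x_2 ∝ 2·x_2^(-0.5), so MRS = (1/2)·(x_2/x_1)^(0.5) = p_1/p_2.
Hence x_2/x_1 = (2·p_1/p_2)^(1/(0.5)), i.e. raised to the 2 power.
Substitute x_2 = (x_2/x_1)·x_1 into the budget: x_1* = m/(p_1 + p_2·(x_2/x_1)).
Numerically x_2/x_1 = 294.923378, so x_1* = 62/(25.76 + 3·294.923378) = 0.0681 and x_2* = 294.923378·0.0681 = 20.082.
Expenditure on x_2: 3·20.082 = 60.2459; share = 0.9717.

share on x_2 = 0.9717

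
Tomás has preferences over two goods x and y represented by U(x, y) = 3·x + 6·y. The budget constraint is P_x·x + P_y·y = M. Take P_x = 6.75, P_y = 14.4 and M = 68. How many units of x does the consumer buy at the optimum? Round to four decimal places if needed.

Linear utility — the consumer picks whichever good has higher MU/price: 3/6.75 = 0.4444 vs 6/14.4 = 0.4167.
x gives more utility per dollar, so spend all income on x: x* = M/P_x, y* = 0.
Numerically: x* = 10.0741, y* = 0.

x* = 10.0741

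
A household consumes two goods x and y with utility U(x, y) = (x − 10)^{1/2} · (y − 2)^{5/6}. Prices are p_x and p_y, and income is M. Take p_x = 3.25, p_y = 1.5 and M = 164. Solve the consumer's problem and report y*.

y* = 55.5417

After buying the subsistence bundle (10, 2), a share 0.375 of the remaining income goes to x: x* = 10 + 0.375·(M − 10p_x − 2p_y)/p_x.
Discretionary income = 164 − 10·3.25 − 2·1.5 = 128.5; y* = 2 + 0.625·128.5/1.5 = 55.5417.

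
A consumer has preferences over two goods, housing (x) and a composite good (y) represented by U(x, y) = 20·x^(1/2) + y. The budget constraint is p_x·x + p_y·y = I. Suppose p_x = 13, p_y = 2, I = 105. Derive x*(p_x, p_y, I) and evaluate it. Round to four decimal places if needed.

x* = 2.3669

Plugging in: x* = (10·2/13)² = 2.3669.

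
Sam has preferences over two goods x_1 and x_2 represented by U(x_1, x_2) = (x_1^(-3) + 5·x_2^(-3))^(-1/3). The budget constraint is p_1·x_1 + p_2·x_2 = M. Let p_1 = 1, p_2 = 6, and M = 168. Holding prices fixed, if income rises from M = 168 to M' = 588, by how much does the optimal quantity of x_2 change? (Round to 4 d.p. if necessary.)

Δx_2* = 59.6029

MU_x_1 ∝ x_1^(-4), MU_x_2 ∝ 5·x_2^(-4), so MRS = (1/5)·(x_2/x_1)^(4) = p_1/p_2.
Hence x_2/x_1 = (5·p_1/p_2)^(1/(4)), i.e. raised to the 0.25 power.
Substitute x_2 = (x_2/x_1)·x_1 into the budget: x_1* = M/(p_1 + p_2·(x_2/x_1)).
Numerically x_2/x_1 = 0.955443, so x_1* = 168/(1 + 6·0.955443) = 24.953 and x_2* = 0.955443·24.953 = 23.8412.
At M' = 588: x_2* = 83.4441. Change: 83.4441 − 23.8412 = 59.6029.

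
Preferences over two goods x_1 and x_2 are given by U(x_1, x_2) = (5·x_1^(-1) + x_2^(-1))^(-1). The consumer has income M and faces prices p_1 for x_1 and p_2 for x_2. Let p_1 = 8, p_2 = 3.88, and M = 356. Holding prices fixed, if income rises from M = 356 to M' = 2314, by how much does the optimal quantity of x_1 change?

Δx_1* = 186.6257

MRS = MU_x_1/MU_x_2 = 5·(x_2/x_1)^(2). Set equal to p_1/p_2.
Hence x_2/x_1 = ((1/5)·p_1/p_2)^(1/(2)), i.e. raised to the 0.5 power.
Substitute x_2 = (x_2/x_1)·x_1 into the budget: x_1* = M/(p_1 + p_2·(x_2/x_1)).
Numerically x_2/x_1 = 0.642161, so x_1* = 356/(8 + 3.88·0.642161) = 33.932.
At M' = 2314: x_1* = 220.5577. Change: 220.5577 − 33.932 = 186.6257.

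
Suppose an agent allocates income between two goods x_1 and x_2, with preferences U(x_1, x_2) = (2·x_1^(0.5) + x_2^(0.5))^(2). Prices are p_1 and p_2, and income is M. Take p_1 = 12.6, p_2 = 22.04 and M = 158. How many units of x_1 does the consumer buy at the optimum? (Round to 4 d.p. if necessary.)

MU_x_1 ∝ 2·x_1^(-0.5), MU_x_2 ∝ x_2^(-0.5), so MRS = 2·(x_2/x_1)^(0.5) = p_1/p_2.
Solve for the ratio: x_2/x_1 = [(1/2)·p_1/p_2]^(2).
Substitute x_2 = (x_2/x_1)·x_1 into the budget: x_1* = M/(p_1 + p_2·(x_2/x_1)).
Numerically x_2/x_1 = 0.081707, so x_1* = 158/(12.6 + 22.04·0.081707) = 10.9716.

x_1* = 10.9716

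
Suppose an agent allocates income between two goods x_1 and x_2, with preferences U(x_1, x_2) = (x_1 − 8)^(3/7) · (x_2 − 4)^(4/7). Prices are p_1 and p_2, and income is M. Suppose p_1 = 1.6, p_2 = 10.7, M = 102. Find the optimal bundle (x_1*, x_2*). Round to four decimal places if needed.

x_1* = 20.4286, x_2* = 6.478

This is Cobb-Douglas in (x_1−8, x_2−4): tangency gives 3/7·p_2·(x_2−4) = 4/7·p_1·(x_1−8).
After buying the subsistence bundle (8, 4), a share 3/7 of the remaining income goes to x_1: x_1* = 8 + 3/7·(M − 8p_1 − 4p_2)/p_1.
Discretionary income = 102 − 8·1.6 − 4·10.7 = 46.4; x_1* = 8 + 3/7·46.4/1.6 = 20.4286; x_2* = 4 + 4/7·46.4/10.7 = 6.478.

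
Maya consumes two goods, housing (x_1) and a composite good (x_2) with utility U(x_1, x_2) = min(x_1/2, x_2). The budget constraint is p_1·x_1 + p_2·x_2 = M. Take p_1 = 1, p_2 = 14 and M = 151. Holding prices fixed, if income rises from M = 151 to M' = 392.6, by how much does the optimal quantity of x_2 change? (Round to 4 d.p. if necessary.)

With perfect complements, no substitution: consume in ratio x_1:x_2 = 2:1.
Budget: p_1·x_1 + p_2·(1/2)·x_1 = M, so (2·p_1 + p_2)·x_1 = 2·M.
Demand: x_1*(p_1,p_2,M) = 2·M/(2·p_1 + p_2), x_2* = M/(2·p_1 + p_2).
Here 2·1 + 14 = 16, giving x_2* = 9.4375.
At M' = 392.6: x_2* = 24.5375. Change: 24.5375 − 9.4375 = 15.1.

Δx_2* = 15.1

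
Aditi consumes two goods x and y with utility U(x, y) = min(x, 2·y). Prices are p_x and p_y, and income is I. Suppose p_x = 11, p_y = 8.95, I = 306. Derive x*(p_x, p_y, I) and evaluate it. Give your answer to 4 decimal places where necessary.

With perfect complements, no substitution: consume in ratio x:y = 2:1.
Budget: p_x·x + p_y·(1/2)·x = I, so (2·p_x + p_y)·x = 2·I.
Demand: x*(p_x,p_y,I) = 2·I/(2·p_x + p_y), y* = I/(2·p_x + p_y).
Here 2·11 + 8.95 = 30.95, giving x* = 19.7738.

x* = 19.7738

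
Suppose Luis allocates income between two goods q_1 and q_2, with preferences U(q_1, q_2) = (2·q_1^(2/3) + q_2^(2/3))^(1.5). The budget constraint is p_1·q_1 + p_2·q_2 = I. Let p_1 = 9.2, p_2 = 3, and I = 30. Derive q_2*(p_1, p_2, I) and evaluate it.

Numerically q_2/q_1 = 3.605037, so q_1* = 30/(9.2 + 3·3.605037) = 1.4989 and q_2* = 3.605037·1.4989 = 5.4035.

q_2* = 5.4035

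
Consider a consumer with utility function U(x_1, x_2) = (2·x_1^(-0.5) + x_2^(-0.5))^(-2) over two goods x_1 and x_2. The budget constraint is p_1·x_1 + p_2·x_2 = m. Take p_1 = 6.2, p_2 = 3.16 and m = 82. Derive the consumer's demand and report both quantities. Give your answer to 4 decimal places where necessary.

x_1* = 8.7984, x_2* = 8.6867

MU_x_1 ∝ 2·x_1^(-1.5), MU_x_2 ∝ x_2^(-1.5), so MRS = 2·(x_2/x_1)^(1.5) = p_1/p_2.
Hence x_2/x_1 = ((1/2)·p_1/p_2)^(1/(1.5)), i.e. raised to the 2/3 power.
With the ratio pinned down, the budget gives x_1* = m/(p_1 + p_2·(x_2/x_1)) and x_2* = (x_2/x_1)·x_1*.
Numerically x_2/x_1 = 0.987301, so x_1* = 82/(6.2 + 3.16·0.987301) = 8.7984 and x_2* = 0.987301·8.7984 = 8.6867.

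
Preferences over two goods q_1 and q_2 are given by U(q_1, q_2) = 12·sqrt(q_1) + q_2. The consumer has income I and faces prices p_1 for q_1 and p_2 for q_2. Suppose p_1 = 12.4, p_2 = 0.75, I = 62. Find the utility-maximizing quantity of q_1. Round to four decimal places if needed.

Plugging in: q_1* = (6·0.75/12.4)² = 0.1317.

q_1* = 0.1317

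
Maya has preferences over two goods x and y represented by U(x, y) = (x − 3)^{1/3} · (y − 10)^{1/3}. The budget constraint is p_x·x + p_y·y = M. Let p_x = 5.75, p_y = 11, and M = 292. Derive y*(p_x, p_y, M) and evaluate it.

y* = 17.4886

This is Cobb-Douglas in (x−3, y−10): tangency gives 1/3·p_y·(y−10) = 1/3·p_x·(x−3).
After buying the subsistence bundle (3, 10), a share 0.5 of the remaining income goes to x: x* = 3 + 0.5·(M − 3p_x − 10p_y)/p_x.
Discretionary income = 292 − 3·5.75 − 10·11 = 164.75; y* = 10 + 0.5·164.75/11 = 17.4886.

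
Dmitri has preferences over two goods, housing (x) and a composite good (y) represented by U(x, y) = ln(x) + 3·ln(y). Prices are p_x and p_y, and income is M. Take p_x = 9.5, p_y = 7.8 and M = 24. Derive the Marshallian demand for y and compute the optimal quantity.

The MRS is (1/3)·y/x. Set MRS = p_x/p_y.
Rearranging, p_y·y = 3·p_x·x. Substituting into the budget gives p_x·x·(1 + 3) = M.
Demand: x*(p_x,p_y,M) = 0.25·M/p_x and y* = 0.75·M/p_y.
At p_x=9.5, p_y=7.8, M=24: y* = 0.75·24/7.8 = 2.3077.

y* = 2.3077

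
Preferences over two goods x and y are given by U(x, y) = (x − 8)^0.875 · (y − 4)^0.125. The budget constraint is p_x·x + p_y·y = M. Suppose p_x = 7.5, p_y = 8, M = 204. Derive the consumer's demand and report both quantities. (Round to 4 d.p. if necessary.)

MRS = 7·(y−4)/(x−8). Tangency with p_x/p_y gives y−4 = (1/7)·(p_x/p_y)·(x−8).
After buying the subsistence bundle (8, 4), a share 0.875 of the remaining income goes to x: x* = 8 + 0.875·(M − 8p_x − 4p_y)/p_x.
Discretionary income = 204 − 8·7.5 − 4·8 = 112; x* = 8 + 0.875·112/7.5 = 21.0667; y* = 4 + 0.125·112/8 = 5.75.

x* = 21.0667, y* = 5.75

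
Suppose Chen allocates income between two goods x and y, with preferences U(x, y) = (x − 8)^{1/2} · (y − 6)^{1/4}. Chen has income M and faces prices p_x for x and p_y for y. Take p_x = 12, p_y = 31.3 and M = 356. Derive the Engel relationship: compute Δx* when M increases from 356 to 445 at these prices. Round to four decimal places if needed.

Δx* = 4.9444

MRS = 2·(y−6)/(x−8). Tangency with p_x/p_y gives y−6 = (1/2)·(p_x/p_y)·(x−8).
After buying the subsistence bundle (8, 6), a share 2/3 of the remaining income goes to x: x* = 8 + 2/3·(M − 8p_x − 6p_y)/p_x.
Discretionary income = 356 − 8·12 − 6·31.3 = 72.2; x* = 8 + 2/3·72.2/12 = 12.0111.
At M' = 445: x* = 16.9556. Change: 16.9556 − 12.0111 = 4.9444.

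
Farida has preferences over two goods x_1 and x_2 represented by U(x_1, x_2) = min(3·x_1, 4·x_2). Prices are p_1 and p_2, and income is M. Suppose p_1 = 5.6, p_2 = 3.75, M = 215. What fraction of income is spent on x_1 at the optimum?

With perfect complements, no substitution: consume in ratio x_1:x_2 = 4:3.
Budget: p_1·x_1 + p_2·(3/4)·x_1 = M, so (4·p_1 + 3·p_2)·x_1 = 4·M.
Demand: x_1*(p_1,p_2,M) = 4·M/(4·p_1 + 3·p_2), x_2* = 3·M/(4·p_1 + 3·p_2).
Here 4·5.6 + 3·3.75 = 33.65, giving x_1* = 25.5572 and x_2* = 19.1679.
Expenditure on x_1: 5.6·25.5572 = 143.1204; share = 0.6657.

share on x_1 = 0.6657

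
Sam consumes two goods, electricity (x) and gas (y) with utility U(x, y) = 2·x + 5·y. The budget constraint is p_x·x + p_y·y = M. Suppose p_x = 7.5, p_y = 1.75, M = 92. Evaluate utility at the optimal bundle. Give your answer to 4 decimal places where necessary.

V = 262.8571

Perfect substitutes: compare marginal utility per dollar. 2/p_x vs 5/p_y → 0.2667 vs 2.8571.
y gives more utility per dollar, so spend all income on y: y* = M/p_y, x* = 0.
Numerically: x* = 0, y* = 52.5714.
Utility at the optimum: U(0, 52.5714) = 262.8571.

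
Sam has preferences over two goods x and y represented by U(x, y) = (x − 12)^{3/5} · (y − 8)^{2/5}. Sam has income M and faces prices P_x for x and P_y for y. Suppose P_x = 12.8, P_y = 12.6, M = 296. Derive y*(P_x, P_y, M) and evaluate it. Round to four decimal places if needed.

Let x' = x−12, y' = y−8. MRS = (3/2)·y'/x' = P_x/P_y.
Substituting into the budget: x* = 12 + 0.6·(M − 12·P_x − 8·P_y)/P_x, and y* = 8 + 0.4·(…)/P_y.
Discretionary income = 296 − 12·12.8 − 8·12.6 = 41.6; y* = 8 + 0.4·41.6/12.6 = 9.3206.

y* = 9.3206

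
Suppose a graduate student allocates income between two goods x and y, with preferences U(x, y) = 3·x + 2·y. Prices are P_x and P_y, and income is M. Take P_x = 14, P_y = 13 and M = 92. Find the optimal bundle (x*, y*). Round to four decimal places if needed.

x* = 6.5714, y* = 0

Perfect substitutes: compare marginal utility per dollar. 3/P_x vs 2/P_y → 0.2143 vs 0.1538.
x gives more utility per dollar, so spend all income on x: x* = M/P_x, y* = 0.
Numerically: x* = 6.5714, y* = 0.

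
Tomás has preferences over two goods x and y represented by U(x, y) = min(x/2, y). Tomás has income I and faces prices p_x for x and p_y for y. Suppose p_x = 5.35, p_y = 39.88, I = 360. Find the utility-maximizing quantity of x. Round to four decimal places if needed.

Demand: x*(p_x,p_y,I) = 2·I/(2·p_x + p_y), y* = I/(2·p_x + p_y).
Here 2·5.35 + 39.88 = 50.58, giving x* = 14.2349.

x* = 14.2349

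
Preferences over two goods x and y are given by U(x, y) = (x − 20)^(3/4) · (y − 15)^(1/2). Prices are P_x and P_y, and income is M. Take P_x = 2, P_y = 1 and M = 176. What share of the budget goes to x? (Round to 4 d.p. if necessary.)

MRS = (3/2)·(y−15)/(x−20). Tangency with P_x/P_y gives y−15 = (2/3)·(P_x/P_y)·(x−20).
Substituting into the budget: x* = 20 + 0.6·(M − 20·P_x − 15·P_y)/P_x, and y* = 15 + 0.4·(…)/P_y.
Discretionary income = 176 − 20·2 − 15·1 = 121; x* = 20 + 0.6·121/2 = 56.3; y* = 15 + 0.4·121/1 = 63.4.
Expenditure on x: 2·56.3 = 112.6; share = 0.6398.

share on x = 0.6398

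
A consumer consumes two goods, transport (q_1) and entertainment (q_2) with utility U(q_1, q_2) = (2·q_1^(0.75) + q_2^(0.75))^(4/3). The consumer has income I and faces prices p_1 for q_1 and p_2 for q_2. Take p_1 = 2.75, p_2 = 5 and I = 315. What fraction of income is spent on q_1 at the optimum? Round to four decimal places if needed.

Substitute q_2 = (q_2/q_1)·q_1 into the budget: q_1* = I/(p_1 + p_2·(q_2/q_1)).
Numerically q_2/q_1 = 0.005719, so q_1* = 315/(2.75 + 5·0.005719) = 113.3666 and q_2* = 0.005719·113.3666 = 0.6484.
Expenditure on q_1: 2.75·113.3666 = 311.7582; share = 0.9897.

share on q_1 = 0.9897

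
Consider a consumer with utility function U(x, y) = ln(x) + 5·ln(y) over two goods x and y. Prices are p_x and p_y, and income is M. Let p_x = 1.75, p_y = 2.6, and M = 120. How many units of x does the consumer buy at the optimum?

The MRS is (1/5)·y/x. Set MRS = p_x/p_y.
Rearranging, p_y·y = 5·p_x·x. Substituting into the budget gives p_x·x·(1 + 5) = M.
Demand: x*(p_x,p_y,M) = 1/6·M/p_x and y* = 5/6·M/p_y.
At p_x=1.75, p_y=2.6, M=120: x* = 1/6·120/1.75 = 11.4286.

x* = 11.4286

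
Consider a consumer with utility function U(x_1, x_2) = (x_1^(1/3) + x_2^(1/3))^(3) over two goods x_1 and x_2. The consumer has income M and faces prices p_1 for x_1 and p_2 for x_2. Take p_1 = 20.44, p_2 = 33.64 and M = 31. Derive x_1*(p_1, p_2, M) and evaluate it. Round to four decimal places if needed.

MRS = MU_x_1/MU_x_2 = (x_2/x_1)^(2/3). Set equal to p_1/p_2.
Hence x_2/x_1 = (p_1/p_2)^(1/(2/3)), i.e. raised to the 1.5 power.
Substitute x_2 = (x_2/x_1)·x_1 into the budget: x_1* = M/(p_1 + p_2·(x_2/x_1)).
Numerically x_2/x_1 = 0.473628, so x_1* = 31/(20.44 + 33.64·0.473628) = 0.8523.

x_1* = 0.8523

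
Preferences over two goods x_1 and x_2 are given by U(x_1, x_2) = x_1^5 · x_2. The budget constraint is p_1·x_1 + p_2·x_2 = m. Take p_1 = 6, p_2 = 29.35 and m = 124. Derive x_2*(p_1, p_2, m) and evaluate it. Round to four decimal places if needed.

x_2* = 0.7041

Tangency: MRS = 5·x_2/x_1 = p_1/p_2.
Rearranging, p_2·x_2 = (1/5)·p_1·x_1. Substituting into the budget gives p_1·x_1·(1 + (1/5)) = m.
Demand: x_1*(p_1,p_2,m) = 5/6·m/p_1 and x_2* = 1/6·m/p_2.
At p_1=6, p_2=29.35, m=124: x_2* = 1/6·124/29.35 = 0.7041.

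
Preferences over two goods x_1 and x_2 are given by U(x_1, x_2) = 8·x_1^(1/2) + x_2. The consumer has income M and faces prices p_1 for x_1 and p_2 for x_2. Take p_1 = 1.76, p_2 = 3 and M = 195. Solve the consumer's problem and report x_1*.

MU_x_1 = 4/√x_1, MU_x_2 = 1. Tangency: 4/√x_1 = p_1/p_2.
Thus x_1* = (4·p_2/p_1)² — independent of M — with the rest of income spent on x_2.
Plugging in: x_1* = (4·3/1.76)² = 46.4876.

x_1* = 46.4876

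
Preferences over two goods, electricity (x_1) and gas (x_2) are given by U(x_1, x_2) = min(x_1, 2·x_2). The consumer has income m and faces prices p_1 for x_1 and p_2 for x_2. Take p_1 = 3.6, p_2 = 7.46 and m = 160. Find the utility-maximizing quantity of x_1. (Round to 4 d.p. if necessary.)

x_1* = 21.8281

Demand: x_1*(p_1,p_2,m) = 2·m/(2·p_1 + p_2), x_2* = m/(2·p_1 + p_2).
Here 2·3.6 + 7.46 = 14.66, giving x_1* = 21.8281.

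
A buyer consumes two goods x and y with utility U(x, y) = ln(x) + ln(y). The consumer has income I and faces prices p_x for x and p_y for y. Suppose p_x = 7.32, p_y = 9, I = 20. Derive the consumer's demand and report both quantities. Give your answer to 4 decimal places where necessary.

Tangency: MRS = y/x = p_x/p_y.
Rearranging, p_y·y = p_x·x. Substituting into the budget gives p_x·x·(1 + 1) = I.
Demand: x*(p_x,p_y,I) = 0.5·I/p_x and y* = 0.5·I/p_y.
At p_x=7.32, p_y=9, I=20: x* = 0.5·20/7.32 = 1.3661, y* = 1.1111.

x* = 1.3661, y* = 1.1111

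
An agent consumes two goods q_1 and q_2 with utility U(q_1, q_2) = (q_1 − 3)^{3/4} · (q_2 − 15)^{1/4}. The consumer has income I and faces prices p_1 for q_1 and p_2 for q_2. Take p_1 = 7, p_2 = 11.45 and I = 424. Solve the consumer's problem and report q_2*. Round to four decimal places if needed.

q_2* = 20.0491

Let q_1' = q_1−3, q_2' = q_2−15. MRS = 3·q_2'/q_1' = p_1/p_2.
After buying the subsistence bundle (3, 15), a share 0.75 of the remaining income goes to q_1: q_1* = 3 + 0.75·(I − 3p_1 − 15p_2)/p_1.
Discretionary income = 424 − 3·7 − 15·11.45 = 231.25; q_2* = 15 + 0.25·231.25/11.45 = 20.0491.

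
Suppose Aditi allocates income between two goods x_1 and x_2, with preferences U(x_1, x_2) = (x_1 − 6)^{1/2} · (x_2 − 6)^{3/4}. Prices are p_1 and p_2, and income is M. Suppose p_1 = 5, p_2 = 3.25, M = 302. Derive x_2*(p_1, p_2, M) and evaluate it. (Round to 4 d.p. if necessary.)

This is Cobb-Douglas in (x_1−6, x_2−6): tangency gives 0.5·p_2·(x_2−6) = 0.75·p_1·(x_1−6).
Substituting into the budget: x_1* = 6 + 0.4·(M − 6·p_1 − 6·p_2)/p_1, and x_2* = 6 + 0.6·(…)/p_2.
Discretionary income = 302 − 6·5 − 6·3.25 = 252.5; x_2* = 6 + 0.6·252.5/3.25 = 52.6154.

x_2* = 52.6154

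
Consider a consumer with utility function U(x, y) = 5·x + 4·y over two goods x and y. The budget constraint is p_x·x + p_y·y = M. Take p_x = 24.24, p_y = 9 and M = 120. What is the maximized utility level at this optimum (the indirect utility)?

V = 53.3333

Numerically: x* = 0, y* = 13.3333.
Utility at the optimum: U(0, 13.3333) = 53.3333.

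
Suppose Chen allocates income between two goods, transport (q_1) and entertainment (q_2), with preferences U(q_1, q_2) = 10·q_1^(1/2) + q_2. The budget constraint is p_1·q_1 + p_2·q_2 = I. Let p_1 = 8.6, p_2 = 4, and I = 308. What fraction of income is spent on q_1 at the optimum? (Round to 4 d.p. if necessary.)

share on q_1 = 0.151

Solve: √q_1 = 5·p_2/p_1, so q_1*(p_1,p_2) = (5·p_2/p_1)², and q_2* = (I − p_1·q_1*)/p_2.
Plugging in: q_1* = (5·4/8.6)² = 5.4083, q_2* = 65.3721.
Expenditure on q_1: 8.6·5.4083 = 46.5116; share = 0.151.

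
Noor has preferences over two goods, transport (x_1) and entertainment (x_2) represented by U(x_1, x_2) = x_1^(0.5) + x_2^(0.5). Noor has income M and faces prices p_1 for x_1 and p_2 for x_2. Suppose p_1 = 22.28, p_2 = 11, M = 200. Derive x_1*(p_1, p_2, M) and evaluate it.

From the CES first-order condition, (x_2/x_1)^(0.5) = p_1/p_2.
Solve for the ratio: x_2/x_1 = [p_1/p_2]^(2).
With the ratio pinned down, the budget gives x_1* = M/(p_1 + p_2·(x_2/x_1)) and x_2* = (x_2/x_1)·x_1*.
Numerically x_2/x_1 = 4.102466, so x_1* = 200/(22.28 + 11·4.102466) = 2.967.

x_1* = 2.967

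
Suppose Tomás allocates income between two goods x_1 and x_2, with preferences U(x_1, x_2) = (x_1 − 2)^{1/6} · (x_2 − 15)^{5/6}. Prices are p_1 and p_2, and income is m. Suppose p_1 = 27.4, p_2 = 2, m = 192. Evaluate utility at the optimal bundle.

MRS = (1/5)·(x_2−15)/(x_1−2). Tangency with p_1/p_2 gives x_2−15 = 5·(p_1/p_2)·(x_1−2).
After buying the subsistence bundle (2, 15), a share 1/6 of the remaining income goes to x_1: x_1* = 2 + 1/6·(m − 2p_1 − 15p_2)/p_1.
Discretionary income = 192 − 2·27.4 − 15·2 = 107.2; x_1* = 2 + 1/6·107.2/27.4 = 2.6521; x_2* = 15 + 5/6·107.2/2 = 59.6667.
Utility at the optimum: U(2.6521, 59.6667) = 22.0818.

V = 22.0818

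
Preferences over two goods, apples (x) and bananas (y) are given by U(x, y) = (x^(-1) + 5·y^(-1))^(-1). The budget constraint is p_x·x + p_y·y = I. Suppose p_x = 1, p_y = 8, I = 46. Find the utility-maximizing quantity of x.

x* = 6.2802

MRS = MU_x/MU_y = (1/5)·(y/x)^(2). Set equal to p_x/p_y.
Solve for the ratio: y/x = [5·p_x/p_y]^(0.5).
Substitute y = (y/x)·x into the budget: x* = I/(p_x + p_y·(y/x)).
Numerically y/x = 0.790569, so x* = 46/(1 + 8·0.790569) = 6.2802.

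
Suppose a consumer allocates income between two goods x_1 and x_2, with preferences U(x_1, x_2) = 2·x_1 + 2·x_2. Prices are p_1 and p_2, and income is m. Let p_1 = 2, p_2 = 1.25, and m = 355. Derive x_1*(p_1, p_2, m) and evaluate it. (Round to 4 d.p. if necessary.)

x_1* = 0

Linear utility — the consumer picks whichever good has higher MU/price: 2/2 = 1 vs 2/1.25 = 1.6.
x_2 gives more utility per dollar, so spend all income on x_2: x_2* = m/p_2, x_1* = 0.
Numerically: x_1* = 0, x_2* = 284.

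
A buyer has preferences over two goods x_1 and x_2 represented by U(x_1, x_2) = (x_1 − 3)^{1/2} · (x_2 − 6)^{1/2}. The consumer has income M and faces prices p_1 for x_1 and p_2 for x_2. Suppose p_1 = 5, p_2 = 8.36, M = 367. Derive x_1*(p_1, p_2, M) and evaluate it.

x_1* = 33.184

This is Cobb-Douglas in (x_1−3, x_2−6): tangency gives 0.5·p_2·(x_2−6) = 0.5·p_1·(x_1−3).
After buying the subsistence bundle (3, 6), a share 0.5 of the remaining income goes to x_1: x_1* = 3 + 0.5·(M − 3p_1 − 6p_2)/p_1.
Discretionary income = 367 − 3·5 − 6·8.36 = 301.84; x_1* = 3 + 0.5·301.84/5 = 33.184.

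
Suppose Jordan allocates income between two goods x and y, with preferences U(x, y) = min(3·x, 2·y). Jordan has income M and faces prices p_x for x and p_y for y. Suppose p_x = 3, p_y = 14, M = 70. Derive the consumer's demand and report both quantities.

Leontief preferences: the optimum is at the kink where x/2 = y/3, i.e. y = (3/2)·x.
Budget: p_x·x + p_y·(3/2)·x = M, so (2·p_x + 3·p_y)·x = 2·M.
Demand: x*(p_x,p_y,M) = 2·M/(2·p_x + 3·p_y), y* = 3·M/(2·p_x + 3·p_y).
Here 2·3 + 3·14 = 48, giving x* = 2.9167 and y* = 4.375.

x* = 2.9167, y* = 4.375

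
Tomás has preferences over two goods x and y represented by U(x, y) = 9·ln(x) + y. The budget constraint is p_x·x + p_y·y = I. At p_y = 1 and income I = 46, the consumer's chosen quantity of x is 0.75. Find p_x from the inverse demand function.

MU_x = 9/x, MU_y = 1. Tangency: 9/x = p_x/p_y.
So x*(p_x,p_y) = 9·p_y/p_x, independent of income; and y* = (I − 9·p_y)/p_y.
Set x* = 0.75 in the demand function and solve for p_x: p_x = 12.

p_x = 12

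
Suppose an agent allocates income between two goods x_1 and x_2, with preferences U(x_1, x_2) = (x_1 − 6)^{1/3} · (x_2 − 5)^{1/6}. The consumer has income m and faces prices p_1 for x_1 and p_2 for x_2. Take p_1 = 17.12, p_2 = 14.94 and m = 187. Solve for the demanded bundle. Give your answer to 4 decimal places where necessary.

MRS = 2·(x_2−5)/(x_1−6). Tangency with p_1/p_2 gives x_2−5 = (1/2)·(p_1/p_2)·(x_1−6).
Substituting into the budget: x_1* = 6 + 2/3·(m − 6·p_1 − 5·p_2)/p_1, and x_2* = 5 + 1/3·(…)/p_2.
Discretionary income = 187 − 6·17.12 − 5·14.94 = 9.58; x_1* = 6 + 2/3·9.58/17.12 = 6.3731; x_2* = 5 + 1/3·9.58/14.94 = 5.2137.

x_1* = 6.3731, x_2* = 5.2137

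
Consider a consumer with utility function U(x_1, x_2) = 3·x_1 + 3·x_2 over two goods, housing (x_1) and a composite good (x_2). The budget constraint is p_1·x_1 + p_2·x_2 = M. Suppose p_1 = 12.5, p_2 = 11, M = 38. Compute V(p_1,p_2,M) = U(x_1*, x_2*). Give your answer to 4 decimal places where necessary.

x_2 gives more utility per dollar, so spend all income on x_2: x_2* = M/p_2, x_1* = 0.
Numerically: x_1* = 0, x_2* = 3.4545.
Utility at the optimum: U(0, 3.4545) = 10.3636.

V = 10.3636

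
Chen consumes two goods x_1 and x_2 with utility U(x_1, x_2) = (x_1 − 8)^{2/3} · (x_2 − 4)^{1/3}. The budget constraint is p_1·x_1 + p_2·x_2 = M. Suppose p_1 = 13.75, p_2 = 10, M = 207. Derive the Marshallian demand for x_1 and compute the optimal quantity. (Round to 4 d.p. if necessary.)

This is Cobb-Douglas in (x_1−8, x_2−4): tangency gives 2/3·p_2·(x_2−4) = 1/3·p_1·(x_1−8).
Substituting into the budget: x_1* = 8 + 2/3·(M − 8·p_1 − 4·p_2)/p_1, and x_2* = 4 + 1/3·(…)/p_2.
Discretionary income = 207 − 8·13.75 − 4·10 = 57; x_1* = 8 + 2/3·57/13.75 = 10.7636.

x_1* = 10.7636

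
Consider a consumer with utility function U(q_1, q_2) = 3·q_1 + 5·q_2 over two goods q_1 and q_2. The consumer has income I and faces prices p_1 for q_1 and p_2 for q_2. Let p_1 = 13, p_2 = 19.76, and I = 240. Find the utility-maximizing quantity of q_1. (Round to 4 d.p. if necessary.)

q_1* = 0

Perfect substitutes: compare marginal utility per dollar. 3/p_1 vs 5/p_2 → 0.2308 vs 0.253.
q_2 gives more utility per dollar, so spend all income on q_2: q_2* = I/p_2, q_1* = 0.
Numerically: q_1* = 0, q_2* = 12.1457.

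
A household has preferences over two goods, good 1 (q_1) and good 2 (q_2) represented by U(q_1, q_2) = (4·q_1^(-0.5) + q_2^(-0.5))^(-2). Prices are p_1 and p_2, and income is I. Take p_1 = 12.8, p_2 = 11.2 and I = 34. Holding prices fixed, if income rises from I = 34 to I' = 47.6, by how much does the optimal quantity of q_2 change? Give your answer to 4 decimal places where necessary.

Δq_2* = 0.3341

From the CES first-order condition, 4·(q_2/q_1)^(1.5) = p_1/p_2.
Solve for the ratio: q_2/q_1 = [(1/4)·p_1/p_2]^(2/3).
With the ratio pinned down, the budget gives q_1* = I/(p_1 + p_2·(q_2/q_1)) and q_2* = (q_2/q_1)·q_1*.
Numerically q_2/q_1 = 0.433798, so q_1* = 34/(12.8 + 11.2·0.433798) = 1.9254 and q_2* = 0.433798·1.9254 = 0.8352.
At I' = 47.6: q_2* = 1.1693. Change: 1.1693 − 0.8352 = 0.3341.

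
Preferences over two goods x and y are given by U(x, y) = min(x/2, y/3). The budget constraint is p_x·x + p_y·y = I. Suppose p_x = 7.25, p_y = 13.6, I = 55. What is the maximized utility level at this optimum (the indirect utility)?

V = 0.9946

With perfect complements, no substitution: consume in ratio x:y = 2:3.
Budget: p_x·x + p_y·(3/2)·x = I, so (2·p_x + 3·p_y)·x = 2·I.
Demand: x*(p_x,p_y,I) = 2·I/(2·p_x + 3·p_y), y* = 3·I/(2·p_x + 3·p_y).
Here 2·7.25 + 3·13.6 = 55.3, giving x* = 1.9892 and y* = 2.9837.
Utility at the optimum: U(1.9892, 2.9837) = 0.9946.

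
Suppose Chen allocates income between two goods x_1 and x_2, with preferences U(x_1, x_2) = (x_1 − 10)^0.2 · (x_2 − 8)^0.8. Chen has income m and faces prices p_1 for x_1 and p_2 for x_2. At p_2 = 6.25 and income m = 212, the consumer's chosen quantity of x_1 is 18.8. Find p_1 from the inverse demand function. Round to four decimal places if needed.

p_1 = 3

MRS = (1/4)·(x_2−8)/(x_1−10). Tangency with p_1/p_2 gives x_2−8 = 4·(p_1/p_2)·(x_1−10).
After buying the subsistence bundle (10, 8), a share 0.2 of the remaining income goes to x_1: x_1* = 10 + 0.2·(m − 10p_1 − 8p_2)/p_1.
Set x_1* = 18.8 in the demand function and solve for p_1: p_1 = 3.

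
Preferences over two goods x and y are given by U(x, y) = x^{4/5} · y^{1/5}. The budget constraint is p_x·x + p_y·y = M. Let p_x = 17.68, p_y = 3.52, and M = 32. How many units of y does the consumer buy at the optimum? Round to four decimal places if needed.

y* = 1.8182

At p_x=17.68, p_y=3.52, M=32: y* = 0.2·32/3.52 = 1.8182.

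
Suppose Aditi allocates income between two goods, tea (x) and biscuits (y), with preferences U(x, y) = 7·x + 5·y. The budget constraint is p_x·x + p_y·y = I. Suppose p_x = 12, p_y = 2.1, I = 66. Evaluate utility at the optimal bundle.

Linear utility — the consumer picks whichever good has higher MU/price: 7/12 = 0.5833 vs 5/2.1 = 2.381.
y gives more utility per dollar, so spend all income on y: y* = I/p_y, x* = 0.
Numerically: x* = 0, y* = 31.4286.
Utility at the optimum: U(0, 31.4286) = 157.1429.

V = 157.1429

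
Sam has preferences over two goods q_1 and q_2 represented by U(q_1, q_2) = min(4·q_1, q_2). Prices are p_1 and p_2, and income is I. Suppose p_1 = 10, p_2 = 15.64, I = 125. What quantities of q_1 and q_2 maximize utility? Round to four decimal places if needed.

With perfect complements, no substitution: consume in ratio q_1:q_2 = 1:4.
Budget: p_1·q_1 + p_2·4·q_1 = I, so (p_1 + 4·p_2)·q_1 = I.
Demand: q_1*(p_1,p_2,I) = I/(p_1 + 4·p_2), q_2* = 4·I/(p_1 + 4·p_2).
Here 10 + 4·15.64 = 72.56, giving q_1* = 1.7227 and q_2* = 6.8908.

q_1* = 1.7227, q_2* = 6.8908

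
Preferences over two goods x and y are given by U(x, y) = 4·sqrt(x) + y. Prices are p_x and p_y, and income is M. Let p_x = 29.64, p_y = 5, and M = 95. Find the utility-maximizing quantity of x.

Set MRS = p_x/p_y: 2·x^(−1/2) = p_x/p_y.
Solve: √x = 2·p_y/p_x, so x*(p_x,p_y) = (2·p_y/p_x)², and y* = (M − p_x·x*)/p_y.
Plugging in: x* = (2·5/29.64)² = 0.1138.

x* = 0.1138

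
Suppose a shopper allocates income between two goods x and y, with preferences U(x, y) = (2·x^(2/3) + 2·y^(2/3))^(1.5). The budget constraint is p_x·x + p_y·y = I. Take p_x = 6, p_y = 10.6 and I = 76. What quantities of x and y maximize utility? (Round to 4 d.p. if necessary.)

x* = 9.5931, y* = 1.7398

From the CES first-order condition, (y/x)^(1/3) = p_x/p_y.
Hence y/x = (p_x/p_y)^(1/(1/3)), i.e. raised to the 3 power.
With the ratio pinned down, the budget gives x* = I/(p_x + p_y·(y/x)) and y* = (y/x)·x*.
Numerically y/x = 0.181358, so x* = 76/(6 + 10.6·0.181358) = 9.5931 and y* = 0.181358·9.5931 = 1.7398.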